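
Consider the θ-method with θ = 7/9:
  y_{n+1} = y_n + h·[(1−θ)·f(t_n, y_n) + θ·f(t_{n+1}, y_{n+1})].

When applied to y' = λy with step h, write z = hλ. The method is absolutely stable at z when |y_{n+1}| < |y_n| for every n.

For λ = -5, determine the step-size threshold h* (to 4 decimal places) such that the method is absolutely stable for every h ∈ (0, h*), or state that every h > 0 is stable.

interval (−∞, 0). Any h>0 works for λ=-5.

Set f=λy, z=hλ:
  y_{n+1} = y_n + z·[2/9·y_n + 7/9·y_{n+1}] ⇒ (1 − 7/9z)y_{n+1} = (1 + 2/9z)y_n
  so R(z) = (1 + 2/9z)/(1 − 7/9z).

Solve |R(x)|<1 on ℝ⁻.
x=-0.31: |R|=0.7502
x=-2: |R|=0.2174
x=-10: |R|=0.1392
x=-100: |R|=0.2694
θ=7/9≥1/2 ⇒ |1+2/9x|<|1−7/9x| ∀x<0 ⇒ unbounded interval.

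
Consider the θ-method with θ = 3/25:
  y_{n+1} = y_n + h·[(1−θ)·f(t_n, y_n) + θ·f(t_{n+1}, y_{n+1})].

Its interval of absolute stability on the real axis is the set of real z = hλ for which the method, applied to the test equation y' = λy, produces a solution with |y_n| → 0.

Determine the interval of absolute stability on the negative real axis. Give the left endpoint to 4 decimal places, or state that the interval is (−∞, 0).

(-2.6316, 0).

Set f=λy, z=hλ:
  y_{n+1} = y_n + z·[22/25·y_n + 3/25·y_{n+1}] ⇒ (1 − 3/25z)y_{n+1} = (1 + 22/25z)y_n
  ⇒ R(z) = (1 + 22/25z)/(1 − 3/25z).

Need |R(x)|<1, x<0.
x=-1.19: |R|=0.0413
R=−1: 1+22/25x = −1+3/25x ⇒ -19/25x=2 ⇒ x=2/(-19/25)=-2.6316
Confirm numerically:
  x=-1.440: |R|=0.22783 <1
  x=-1.351: |R|=0.16253 <1
  x=-1.332: |R|=0.14843 <1
  x=-3.026: |R|=1.21991 >1
  x=-2.869: |R|=1.13423 >1
  x=-2.757: |R|=1.07162 >1
Interval (-2.6316, 0).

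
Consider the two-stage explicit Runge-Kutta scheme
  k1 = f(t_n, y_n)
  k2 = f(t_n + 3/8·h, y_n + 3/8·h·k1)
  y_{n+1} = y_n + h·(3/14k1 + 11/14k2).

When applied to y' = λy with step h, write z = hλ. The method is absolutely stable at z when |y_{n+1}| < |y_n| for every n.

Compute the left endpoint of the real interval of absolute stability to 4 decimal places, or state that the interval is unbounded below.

On y'=λy, z=hλ:
  k1=λy_n ⇒ h·k1=z·y_n;  k2=λ(1+3/8z)y_n ⇒ h·k2=z(1+3/8z)y_n
  y_{n+1}/y_n = 1 + 3/14z + 11/14z(1+3/8z) = 1 + z + 33/112z²
  so R(z) = 1 + z + 33/112z².

Find x<0 with |R(x)|<1.
x=-1.48: |R|=0.1654
R=1: x+33/112x²=0 ⇒ x=−112/33=-3.3939; min R=1−1/(4·33/112)=0.1515>−1
Confirm numerically:
  x=-2.900: |R|=0.57795 <1
  x=-2.761: |R|=0.48510 <1
  x=-2.561: |R|=0.37148 <1
  x=-2.380: |R|=0.28898 <1
  x=-3.847: |R|=1.51354 >1
  x=-3.684: |R|=1.31485 >1
Stable set (-3.3939, 0).

left endpoint -3.3939.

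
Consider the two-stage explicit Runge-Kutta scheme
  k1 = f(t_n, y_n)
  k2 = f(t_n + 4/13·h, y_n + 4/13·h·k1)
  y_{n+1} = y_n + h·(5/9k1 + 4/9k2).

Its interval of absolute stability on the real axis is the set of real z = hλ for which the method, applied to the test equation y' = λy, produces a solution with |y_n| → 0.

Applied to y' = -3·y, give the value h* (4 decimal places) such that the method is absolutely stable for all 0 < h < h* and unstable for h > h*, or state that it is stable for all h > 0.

(-7.3125,0); λ=-3 ⇒ h* = (117/16)/3 = 2.4375.

Set f=λy, z=hλ:
  k1=λy_n ⇒ h·k1=z·y_n;  k2=λ(1+4/13z)y_n ⇒ h·k2=z(1+4/13z)y_n
  y_{n+1}/y_n = 1 + 5/9z + 4/9z(1+4/13z) = 1 + z + 16/117z²
  ⇒ R(z) = 1 + z + 16/117z².

Boundary: |R(x)|=1, x<0.
x=-0.75: |R|=0.3269
R=1: x+16/117x²=0 ⇒ x=−117/16=-7.3125; min R=1−1/(4·16/117)=-0.8281>−1
Confirm numerically:
  x=-4.540: |R|=0.72132 <1
  x=-3.204: |R|=0.80016 <1
  x=-3.038: |R|=0.77585 <1
  x=-7.722: |R|=1.43243 >1
  x=-7.634: |R|=1.33564 >1
Stable set (-7.3125, 0).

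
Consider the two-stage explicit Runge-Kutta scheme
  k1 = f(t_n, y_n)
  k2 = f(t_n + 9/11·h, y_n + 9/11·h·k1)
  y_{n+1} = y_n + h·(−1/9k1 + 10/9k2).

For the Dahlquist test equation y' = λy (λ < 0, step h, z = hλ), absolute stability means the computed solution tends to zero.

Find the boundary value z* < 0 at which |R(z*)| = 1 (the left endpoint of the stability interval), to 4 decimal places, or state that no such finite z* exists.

left endpoint -1.1000.

Set f=λy, z=hλ:
  k1=λy_n ⇒ h·k1=z·y_n;  k2=λ(1+9/11z)y_n ⇒ h·k2=z(1+9/11z)y_n
  y_{n+1}/y_n = 1 − 1/9z + 10/9z(1+9/11z) = 1 + z + 10/11z²
  so R(z) = 1 + z + 10/11z².

Boundary: |R(x)|=1, x<0.
x=-0.41: |R|=0.7428
R=1: x+10/11x²=0 ⇒ x=−11/10=-1.1000; min R=1−1/(4·10/11)=0.7250>−1
Confirm numerically:
  x=-0.796: |R|=0.78001 <1
  x=-0.455: |R|=0.73320 <1
  x=-0.454: |R|=0.73338 <1
  x=-1.666: |R|=1.85723 >1
  x=-1.184: |R|=1.09041 >1
Stable set (-1.1000, 0).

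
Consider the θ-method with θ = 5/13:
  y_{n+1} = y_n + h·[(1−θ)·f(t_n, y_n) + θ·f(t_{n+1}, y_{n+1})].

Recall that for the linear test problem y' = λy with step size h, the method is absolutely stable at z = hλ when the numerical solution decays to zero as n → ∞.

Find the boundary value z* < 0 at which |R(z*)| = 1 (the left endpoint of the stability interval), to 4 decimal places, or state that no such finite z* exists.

On y'=λy, z=hλ:
  y_{n+1} = y_n + z·[8/13·y_n + 5/13·y_{n+1}] ⇒ (1 − 5/13z)y_{n+1} = (1 + 8/13z)y_n
  R(z) = (1 + 8/13z)/(1 − 5/13z).

Boundary: |R(x)|=1, x<0.
x=-1.64: |R|=0.0057
R=−1: 1+8/13x = −1+5/13x ⇒ -3/13x=2 ⇒ x=2/(-3/13)=-8.6667
Confirm numerically:
  x=-8.235: |R|=0.97610 <1
  x=-6.082: |R|=0.82138 <1
  x=-4.295: |R|=0.61958 <1
  x=-4.158: |R|=0.59970 <1
  x=-8.806: |R|=1.00733 >1
  x=-8.801: |R|=1.00707 >1
So |R|<1 on (-8.6667, 0).

z* = -8.6667.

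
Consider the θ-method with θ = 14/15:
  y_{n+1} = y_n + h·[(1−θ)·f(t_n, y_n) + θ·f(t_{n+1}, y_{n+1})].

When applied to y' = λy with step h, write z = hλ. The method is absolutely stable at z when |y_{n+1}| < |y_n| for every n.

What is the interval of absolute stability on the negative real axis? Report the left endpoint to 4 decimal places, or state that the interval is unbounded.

interval (−∞, 0).

Set f=λy, z=hλ:
  y_{n+1} = y_n + z·[1/15·y_n + 14/15·y_{n+1}] ⇒ (1 − 14/15z)y_{n+1} = (1 + 1/15z)y_n
  R(z) = (1 + 1/15z)/(1 − 14/15z).

Solve |R(x)|<1 on ℝ⁻.
x=-0.97: |R|=0.4909
x=-2: |R|=0.3023
x=-10: |R|=0.0323
x=-100: |R|=0.0601
θ=14/15≥1/2 ⇒ |1+1/15x|<|1−14/15x| ∀x<0 ⇒ stable on all of ℝ⁻.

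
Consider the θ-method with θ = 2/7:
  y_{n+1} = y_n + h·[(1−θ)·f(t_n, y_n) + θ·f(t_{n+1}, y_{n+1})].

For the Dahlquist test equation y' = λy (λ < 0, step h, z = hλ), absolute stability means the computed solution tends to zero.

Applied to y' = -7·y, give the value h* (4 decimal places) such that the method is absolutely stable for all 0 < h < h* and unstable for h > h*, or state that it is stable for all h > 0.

Set f=λy, z=hλ:
  y_{n+1} = y_n + z·[5/7·y_n + 2/7·y_{n+1}] ⇒ (1 − 2/7z)y_{n+1} = (1 + 5/7z)y_n
  ⇒ R(z) = (1 + 5/7z)/(1 − 2/7z).

Solve |R(x)|<1 on ℝ⁻.
x=-1.57: |R|=0.0838
R=−1: 1+5/7x = −1+2/7x ⇒ -3/7x=2 ⇒ x=2/(-3/7)=-4.6667
Confirm numerically:
  x=-4.471: |R|=0.96318 <1
  x=-4.222: |R|=0.91362 <1
  x=-3.047: |R|=0.62891 <1
  x=-5.230: |R|=1.09679 >1
  x=-4.942: |R|=1.04892 >1
Stable set (-4.6667, 0).

(-4.6667,0); λ=-7 ⇒ h* = (14/3)/7 = 0.6667.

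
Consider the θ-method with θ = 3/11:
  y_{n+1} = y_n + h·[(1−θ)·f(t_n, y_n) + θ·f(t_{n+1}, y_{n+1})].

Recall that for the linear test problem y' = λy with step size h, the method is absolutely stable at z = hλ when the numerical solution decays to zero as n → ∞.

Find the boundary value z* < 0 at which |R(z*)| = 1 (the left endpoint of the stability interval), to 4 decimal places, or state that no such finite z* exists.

With y'=λy (z=hλ):
  y_{n+1} = y_n + z·[8/11·y_n + 3/11·y_{n+1}] ⇒ (1 − 3/11z)y_{n+1} = (1 + 8/11z)y_n
  so R(z) = (1 + 8/11z)/(1 − 3/11z).

Need |R(x)|<1, x<0.
x=-0.69: |R|=0.4193
R=−1: 1+8/11x = −1+3/11x ⇒ -5/11x=2 ⇒ x=2/(-5/11)=-4.4000
Confirm numerically:
  x=-4.119: |R|=0.93985 <1
  x=-3.521: |R|=0.79618 <1
  x=-3.395: |R|=0.76280 <1
  x=-4.913: |R|=1.09965 >1
  x=-4.444: |R|=1.00904 >1
Interval (-4.4000, 0).

z* = -4.4000.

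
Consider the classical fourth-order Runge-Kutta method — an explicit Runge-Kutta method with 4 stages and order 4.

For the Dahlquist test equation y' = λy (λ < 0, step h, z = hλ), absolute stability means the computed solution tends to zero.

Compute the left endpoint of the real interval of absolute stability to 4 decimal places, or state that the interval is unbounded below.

z* = -2.7853.

On y'=λy, z=hλ:
  order 4, 4-stage ⇒ R(z)=1+z+z^2/2+z^3/6+z^4/24
  (e.g. R(-1.3)=0.29784, |R|=0.29784)

Solve |R(x)|<1 on ℝ⁻.
x=-1.3: |R|=0.2978
|R(-2.7)|=0.8788 |R(-1.06)|=0.3559 |R(-0.83)|=0.4389
Bisect:
  x_lo=-3.5717 |R|=2.9936  x_hi=-0.0646 |R|=0.9375
  mid=-1.81813 |R|=0.28829 →hi
  mid=-2.69491 |R|=0.87206 →hi
  mid=-3.13329 |R|=1.66460 →lo
  mid=-2.91410 |R|=1.21221 →lo
  mid=-2.80450 |R|=1.02935 →lo
  mid=-2.74970 |R|=0.94765 →hi
  mid=-2.77710 |R|=0.98772 →hi
  mid=-2.79080 |R|=1.00834 →lo
  mid=-2.78395 |R|=0.99798 →hi
  ...
  [-2.78545,-2.78524] ⇒ x*=-2.7853
Stable set (-2.7853, 0).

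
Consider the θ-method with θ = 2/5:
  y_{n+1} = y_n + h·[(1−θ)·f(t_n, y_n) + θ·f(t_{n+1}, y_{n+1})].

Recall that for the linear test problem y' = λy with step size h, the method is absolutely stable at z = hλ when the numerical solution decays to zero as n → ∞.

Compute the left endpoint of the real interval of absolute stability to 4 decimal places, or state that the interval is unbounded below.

left endpoint -10.0000.

Test eqn y'=λy, z=hλ:
  y_{n+1} = y_n + z·[3/5·y_n + 2/5·y_{n+1}] ⇒ (1 − 2/5z)y_{n+1} = (1 + 3/5z)y_n
  R(z) = (1 + 3/5z)/(1 − 2/5z).

Find x<0 with |R(x)|<1.
x=-1.09: |R|=0.2409
R=−1: 1+3/5x = −1+2/5x ⇒ -1/5x=2 ⇒ x=2/(-1/5)=-10.0000
Confirm numerically:
  x=-8.845: |R|=0.94910 <1
  x=-8.477: |R|=0.93063 <1
  x=-6.189: |R|=0.78070 <1
  x=-5.969: |R|=0.76201 <1
  x=-10.343: |R|=1.01335 >1
  x=-10.169: |R|=1.00667 >1
Interval (-10.0000, 0).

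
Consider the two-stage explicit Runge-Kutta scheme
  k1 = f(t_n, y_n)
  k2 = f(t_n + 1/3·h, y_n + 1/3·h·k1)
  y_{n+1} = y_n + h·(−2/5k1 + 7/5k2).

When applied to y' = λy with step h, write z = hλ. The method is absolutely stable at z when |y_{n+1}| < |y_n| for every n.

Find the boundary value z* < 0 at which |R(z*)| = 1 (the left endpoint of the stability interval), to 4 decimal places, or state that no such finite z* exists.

left endpoint -2.1429.

On y'=λy, z=hλ:
  k1=λy_n ⇒ h·k1=z·y_n;  k2=λ(1+1/3z)y_n ⇒ h·k2=z(1+1/3z)y_n
  y_{n+1}/y_n = 1 − 2/5z + 7/5z(1+1/3z) = 1 + z + 7/15z²
  Hence R(z) = 1 + z + 7/15z².

Need |R(x)|<1, x<0.
x=-1.22: |R|=0.4746
R=1: x+7/15x²=0 ⇒ x=−15/7=-2.1429; min R=1−1/(4·7/15)=0.4643>−1
Confirm numerically:
  x=-1.956: |R|=0.82944 <1
  x=-1.505: |R|=0.55201 <1
  x=-0.918: |R|=0.47527 <1
  x=-2.598: |R|=1.55182 >1
  x=-2.552: |R|=1.48726 >1
  x=-2.416: |R|=1.30796 >1
Interval (-2.1429, 0).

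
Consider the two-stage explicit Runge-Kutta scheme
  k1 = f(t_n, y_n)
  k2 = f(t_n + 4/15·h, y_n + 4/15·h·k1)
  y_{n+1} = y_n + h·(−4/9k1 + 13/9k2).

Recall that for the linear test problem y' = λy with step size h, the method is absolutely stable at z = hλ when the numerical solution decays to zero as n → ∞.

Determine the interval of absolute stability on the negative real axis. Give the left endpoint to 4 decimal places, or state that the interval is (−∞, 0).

z∈(-2.5962,0).

With y'=λy (z=hλ):
  k1=λy_n ⇒ h·k1=z·y_n;  k2=λ(1+4/15z)y_n ⇒ h·k2=z(1+4/15z)y_n
  y_{n+1}/y_n = 1 − 4/9z + 13/9z(1+4/15z) = 1 + z + 52/135z²
  so R(z) = 1 + z + 52/135z².

Find x<0 with |R(x)|<1.
x=-0.6: |R|=0.5387
R=1: x+52/135x²=0 ⇒ x=−135/52=-2.5962; min R=1−1/(4·52/135)=0.3510>−1
Confirm numerically:
  x=-2.348: |R|=0.77557 <1
  x=-1.914: |R|=0.49709 <1
  x=-1.890: |R|=0.48592 <1
  x=-1.714: |R|=0.41760 <1
  x=-3.147: |R|=1.66772 >1
  x=-2.741: |R|=1.15293 >1
So |R|<1 on (-2.5962, 0).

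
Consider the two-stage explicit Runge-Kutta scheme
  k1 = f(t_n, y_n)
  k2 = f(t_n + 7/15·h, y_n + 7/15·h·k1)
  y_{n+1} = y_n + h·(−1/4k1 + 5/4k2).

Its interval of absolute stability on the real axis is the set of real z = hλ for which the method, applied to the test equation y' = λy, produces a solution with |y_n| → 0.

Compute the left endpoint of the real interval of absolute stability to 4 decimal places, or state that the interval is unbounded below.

left endpoint -1.7143.

Set f=λy, z=hλ:
  k1=λy_n ⇒ h·k1=z·y_n;  k2=λ(1+7/15z)y_n ⇒ h·k2=z(1+7/15z)y_n
  y_{n+1}/y_n = 1 − 1/4z + 5/4z(1+7/15z) = 1 + z + 7/12z²
  Hence R(z) = 1 + z + 7/12z².

Solve |R(x)|<1 on ℝ⁻.
x=-0.51: |R|=0.6417
R=1: x+7/12x²=0 ⇒ x=−12/7=-1.7143; min R=1−1/(4·7/12)=0.5714>−1
Confirm numerically:
  x=-1.444: |R|=0.77233 <1
  x=-1.376: |R|=0.72847 <1
  x=-1.351: |R|=0.71370 <1
  x=-2.164: |R|=1.56769 >1
  x=-2.044: |R|=1.39313 >1
  x=-1.955: |R|=1.27451 >1
So |R|<1 on (-1.7143, 0).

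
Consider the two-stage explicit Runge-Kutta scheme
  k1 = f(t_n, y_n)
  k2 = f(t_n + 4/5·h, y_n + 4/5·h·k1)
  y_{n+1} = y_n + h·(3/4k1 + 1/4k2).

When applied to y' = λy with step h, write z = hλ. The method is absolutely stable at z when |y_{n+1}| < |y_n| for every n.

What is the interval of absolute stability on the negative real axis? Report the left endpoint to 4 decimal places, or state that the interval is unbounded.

z∈(-5.0000,0).

Set f=λy, z=hλ:
  k1=λy_n ⇒ h·k1=z·y_n;  k2=λ(1+4/5z)y_n ⇒ h·k2=z(1+4/5z)y_n
  y_{n+1}/y_n = 1 + 3/4z + 1/4z(1+4/5z) = 1 + z + 1/5z²
  ⇒ R(z) = 1 + z + 1/5z².

Solve |R(x)|<1 on ℝ⁻.
x=-1.66: |R|=0.1089
R=1: x+1/5x²=0 ⇒ x=−5=-5.0000; min R=1−1/(4·1/5)=-0.2500>−1
Confirm numerically:
  x=-4.691: |R|=0.71010 <1
  x=-4.552: |R|=0.59214 <1
  x=-3.993: |R|=0.19581 <1
  x=-3.160: |R|=0.16288 <1
  x=-5.473: |R|=1.51775 >1
  x=-5.138: |R|=1.14181 >1
Stable set (-5.0000, 0).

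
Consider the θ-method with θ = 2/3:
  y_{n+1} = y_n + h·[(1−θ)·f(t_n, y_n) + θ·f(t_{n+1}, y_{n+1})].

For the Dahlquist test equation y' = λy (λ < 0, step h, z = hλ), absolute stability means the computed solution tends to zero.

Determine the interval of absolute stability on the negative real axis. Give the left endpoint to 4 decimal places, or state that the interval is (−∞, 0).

interval (−∞, 0).

With y'=λy (z=hλ):
  y_{n+1} = y_n + z·[1/3·y_n + 2/3·y_{n+1}] ⇒ (1 − 2/3z)y_{n+1} = (1 + 1/3z)y_n
  so R(z) = (1 + 1/3z)/(1 − 2/3z).

Need |R(x)|<1, x<0.
x=-1.63: |R|=0.2188
x=-2: |R|=0.1429
x=-10: |R|=0.3043
x=-100: |R|=0.4778
θ=2/3≥1/2 ⇒ |1+1/3x|<|1−2/3x| ∀x<0 ⇒ stable on all of ℝ⁻.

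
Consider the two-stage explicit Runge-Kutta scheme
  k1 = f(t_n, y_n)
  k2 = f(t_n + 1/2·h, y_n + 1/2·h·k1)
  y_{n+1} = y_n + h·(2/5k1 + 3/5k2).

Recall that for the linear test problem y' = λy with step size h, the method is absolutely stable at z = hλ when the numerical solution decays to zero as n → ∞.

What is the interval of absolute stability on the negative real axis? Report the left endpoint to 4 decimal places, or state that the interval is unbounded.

(-3.3333, 0).

With y'=λy (z=hλ):
  k1=λy_n ⇒ h·k1=z·y_n;  k2=λ(1+1/2z)y_n ⇒ h·k2=z(1+1/2z)y_n
  y_{n+1}/y_n = 1 + 2/5z + 3/5z(1+1/2z) = 1 + z + 3/10z²
  R(z) = 1 + z + 3/10z².

Solve |R(x)|<1 on ℝ⁻.
x=-1.74: |R|=0.1683
R=1: x+3/10x²=0 ⇒ x=−10/3=-3.3333; min R=1−1/(4·3/10)=0.1667>−1
Confirm numerically:
  x=-3.295: |R|=0.96211 <1
  x=-3.257: |R|=0.92541 <1
  x=-2.288: |R|=0.28248 <1
  x=-1.653: |R|=0.16672 <1
  x=-3.931: |R|=1.70483 >1
  x=-3.838: |R|=1.58107 >1
  x=-3.482: |R|=1.15530 >1
Stable set (-3.3333, 0).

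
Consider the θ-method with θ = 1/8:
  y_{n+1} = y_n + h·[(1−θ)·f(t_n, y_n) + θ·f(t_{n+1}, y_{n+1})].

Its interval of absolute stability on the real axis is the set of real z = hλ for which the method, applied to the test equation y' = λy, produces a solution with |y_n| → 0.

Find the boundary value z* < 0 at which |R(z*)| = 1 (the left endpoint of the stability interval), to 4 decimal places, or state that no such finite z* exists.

On y'=λy, z=hλ:
  y_{n+1} = y_n + z·[7/8·y_n + 1/8·y_{n+1}] ⇒ (1 − 1/8z)y_{n+1} = (1 + 7/8z)y_n
  Hence R(z) = (1 + 7/8z)/(1 − 1/8z).

Solve |R(x)|<1 on ℝ⁻.
x=-1.41: |R|=0.1987
R=−1: 1+7/8x = −1+1/8x ⇒ -3/4x=2 ⇒ x=2/(-3/4)=-2.6667
Confirm numerically:
  x=-1.832: |R|=0.49064 <1
  x=-1.796: |R|=0.46672 <1
  x=-1.388: |R|=0.18279 <1
  x=-3.177: |R|=1.27396 >1
  x=-2.794: |R|=1.07078 >1
  x=-2.783: |R|=1.06473 >1
Stable set (-2.6667, 0).

z* = -2.6667.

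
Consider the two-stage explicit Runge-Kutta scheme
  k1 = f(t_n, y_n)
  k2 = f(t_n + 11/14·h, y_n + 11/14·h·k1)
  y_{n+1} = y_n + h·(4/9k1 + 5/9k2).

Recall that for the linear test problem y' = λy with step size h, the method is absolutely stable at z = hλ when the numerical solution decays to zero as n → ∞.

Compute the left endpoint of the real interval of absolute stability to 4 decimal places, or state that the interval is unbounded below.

Set f=λy, z=hλ:
  k1=λy_n ⇒ h·k1=z·y_n;  k2=λ(1+11/14z)y_n ⇒ h·k2=z(1+11/14z)y_n
  y_{n+1}/y_n = 1 + 4/9z + 5/9z(1+11/14z) = 1 + z + 55/126z²
  so R(z) = 1 + z + 55/126z².

Solve |R(x)|<1 on ℝ⁻.
x=-1.19: |R|=0.4281
R=1: x+55/126x²=0 ⇒ x=−126/55=-2.2909; min R=1−1/(4·55/126)=0.4273>−1
Confirm numerically:
  x=-1.981: |R|=0.73201 <1
  x=-1.814: |R|=0.62237 <1
  x=-1.647: |R|=0.53708 <1
  x=-2.710: |R|=1.49576 >1
  x=-2.575: |R|=1.31932 >1
  x=-2.440: |R|=1.15879 >1
So |R|<1 on (-2.2909, 0).

z* = -2.2909.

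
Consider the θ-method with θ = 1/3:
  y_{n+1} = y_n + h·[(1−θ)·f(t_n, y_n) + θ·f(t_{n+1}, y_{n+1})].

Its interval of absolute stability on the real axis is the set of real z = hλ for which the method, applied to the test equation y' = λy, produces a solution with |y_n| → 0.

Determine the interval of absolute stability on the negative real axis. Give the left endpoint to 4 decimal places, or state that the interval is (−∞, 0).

On y'=λy, z=hλ:
  y_{n+1} = y_n + z·[2/3·y_n + 1/3·y_{n+1}] ⇒ (1 − 1/3z)y_{n+1} = (1 + 2/3z)y_n
  Hence R(z) = (1 + 2/3z)/(1 − 1/3z).

Need |R(x)|<1, x<0.
x=-0.75: |R|=0.4000
R=−1: 1+2/3x = −1+1/3x ⇒ -1/3x=2 ⇒ x=2/(-1/3)=-6.0000
Confirm numerically:
  x=-5.163: |R|=0.89746 <1
  x=-3.582: |R|=0.63263 <1
  x=-2.522: |R|=0.37016 <1
  x=-6.412: |R|=1.04377 >1
  x=-6.052: |R|=1.00574 >1
So |R|<1 on (-6.0000, 0).

z∈(-6.0000,0).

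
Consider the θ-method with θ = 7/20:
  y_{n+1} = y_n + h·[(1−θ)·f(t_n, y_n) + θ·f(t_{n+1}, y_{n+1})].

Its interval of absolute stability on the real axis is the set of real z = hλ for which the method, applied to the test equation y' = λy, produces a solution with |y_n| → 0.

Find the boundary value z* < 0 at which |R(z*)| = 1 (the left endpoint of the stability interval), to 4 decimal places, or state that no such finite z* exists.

On y'=λy, z=hλ:
  y_{n+1} = y_n + z·[13/20·y_n + 7/20·y_{n+1}] ⇒ (1 − 7/20z)y_{n+1} = (1 + 13/20z)y_n
  so R(z) = (1 + 13/20z)/(1 − 7/20z).

Find x<0 with |R(x)|<1.
x=-1.58: |R|=0.0174
R=−1: 1+13/20x = −1+7/20x ⇒ -3/10x=2 ⇒ x=2/(-3/10)=-6.6667
Confirm numerically:
  x=-5.867: |R|=0.92143 <1
  x=-4.932: |R|=0.80911 <1
  x=-4.559: |R|=0.75640 <1
  x=-7.064: |R|=1.03433 >1
  x=-6.953: |R|=1.02502 >1
  x=-6.700: |R|=1.00299 >1
So |R|<1 on (-6.6667, 0).

left endpoint -6.6667.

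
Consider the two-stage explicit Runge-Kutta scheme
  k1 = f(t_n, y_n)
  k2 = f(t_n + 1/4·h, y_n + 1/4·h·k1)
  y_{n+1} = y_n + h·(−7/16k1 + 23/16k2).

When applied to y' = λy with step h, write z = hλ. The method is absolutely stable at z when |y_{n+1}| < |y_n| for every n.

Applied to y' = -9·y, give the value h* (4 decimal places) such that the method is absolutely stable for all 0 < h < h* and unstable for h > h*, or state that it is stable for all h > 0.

Set f=λy, z=hλ:
  k1=λy_n ⇒ h·k1=z·y_n;  k2=λ(1+1/4z)y_n ⇒ h·k2=z(1+1/4z)y_n
  y_{n+1}/y_n = 1 − 7/16z + 23/16z(1+1/4z) = 1 + z + 23/64z²
  R(z) = 1 + z + 23/64z².

Need |R(x)|<1, x<0.
x=-1.03: |R|=0.3513
R=1: x+23/64x²=0 ⇒ x=−64/23=-2.7826; min R=1−1/(4·23/64)=0.3043>−1
Confirm numerically:
  x=-2.572: |R|=0.80533 <1
  x=-1.443: |R|=0.30531 <1
  x=-1.434: |R|=0.30500 <1
  x=-3.286: |R|=1.59446 >1
  x=-3.257: |R|=1.55527 >1
  x=-2.924: |R|=1.14858 >1
Interval (-2.7826, 0).

(-2.7826,0); λ=-9 ⇒ h* = (64/23)/9 = 0.3092.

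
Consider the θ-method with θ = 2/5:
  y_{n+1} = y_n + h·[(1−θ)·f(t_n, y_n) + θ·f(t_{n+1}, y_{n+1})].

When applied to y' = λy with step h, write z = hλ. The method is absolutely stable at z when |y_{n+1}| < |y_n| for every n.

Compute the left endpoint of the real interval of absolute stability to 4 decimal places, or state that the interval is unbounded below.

z* = -10.0000.

With y'=λy (z=hλ):
  y_{n+1} = y_n + z·[3/5·y_n + 2/5·y_{n+1}] ⇒ (1 − 2/5z)y_{n+1} = (1 + 3/5z)y_n
  R(z) = (1 + 3/5z)/(1 − 2/5z).

Find x<0 with |R(x)|<1.
x=-1.53: |R|=0.0509
R=−1: 1+3/5x = −1+2/5x ⇒ -1/5x=2 ⇒ x=2/(-1/5)=-10.0000
Confirm numerically:
  x=-9.229: |R|=0.96713 <1
  x=-7.972: |R|=0.90317 <1
  x=-4.529: |R|=0.61083 <1
  x=-4.223: |R|=0.57036 <1
  x=-10.457: |R|=1.01764 >1
  x=-10.285: |R|=1.01115 >1
So |R|<1 on (-10.0000, 0).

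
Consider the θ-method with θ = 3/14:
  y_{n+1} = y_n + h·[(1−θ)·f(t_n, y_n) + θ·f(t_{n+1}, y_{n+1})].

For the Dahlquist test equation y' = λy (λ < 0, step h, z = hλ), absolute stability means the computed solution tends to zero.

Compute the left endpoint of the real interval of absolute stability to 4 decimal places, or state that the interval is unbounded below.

left endpoint -3.5000.

Set f=λy, z=hλ:
  y_{n+1} = y_n + z·[11/14·y_n + 3/14·y_{n+1}] ⇒ (1 − 3/14z)y_{n+1} = (1 + 11/14z)y_n
  so R(z) = (1 + 11/14z)/(1 − 3/14z).

Find x<0 with |R(x)|<1.
x=-1.2: |R|=0.0455
R=−1: 1+11/14x = −1+3/14x ⇒ -4/7x=2 ⇒ x=2/(-4/7)=-3.5000
Confirm numerically:
  x=-3.451: |R|=0.98390 <1
  x=-2.629: |R|=0.68164 <1
  x=-2.344: |R|=0.56029 <1
  x=-1.632: |R|=0.20914 <1
  x=-3.765: |R|=1.08381 >1
  x=-3.745: |R|=1.07767 >1
So |R|<1 on (-3.5000, 0).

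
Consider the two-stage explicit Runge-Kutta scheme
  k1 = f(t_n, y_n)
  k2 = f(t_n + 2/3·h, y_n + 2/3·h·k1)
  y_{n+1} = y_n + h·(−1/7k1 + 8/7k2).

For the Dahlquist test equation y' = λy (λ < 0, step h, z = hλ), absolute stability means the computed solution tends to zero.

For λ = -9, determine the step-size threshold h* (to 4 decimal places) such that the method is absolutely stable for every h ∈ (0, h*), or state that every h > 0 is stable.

On y'=λy, z=hλ:
  k1=λy_n ⇒ h·k1=z·y_n;  k2=λ(1+2/3z)y_n ⇒ h·k2=z(1+2/3z)y_n
  y_{n+1}/y_n = 1 − 1/7z + 8/7z(1+2/3z) = 1 + z + 16/21z²
  so R(z) = 1 + z + 16/21z².

Solve |R(x)|<1 on ℝ⁻.
x=-0.65: |R|=0.6719
R=1: x+16/21x²=0 ⇒ x=−21/16=-1.3125; min R=1−1/(4·16/21)=0.6719>−1
Confirm numerically:
  x=-1.088: |R|=0.81390 <1
  x=-0.963: |R|=0.74357 <1
  x=-0.934: |R|=0.73065 <1
  x=-1.828: |R|=1.71797 >1
  x=-1.407: |R|=1.10130 >1
Stable set (-1.3125, 0).

(-1.3125,0); λ=-9 ⇒ h* = (21/16)/9 = 0.1458.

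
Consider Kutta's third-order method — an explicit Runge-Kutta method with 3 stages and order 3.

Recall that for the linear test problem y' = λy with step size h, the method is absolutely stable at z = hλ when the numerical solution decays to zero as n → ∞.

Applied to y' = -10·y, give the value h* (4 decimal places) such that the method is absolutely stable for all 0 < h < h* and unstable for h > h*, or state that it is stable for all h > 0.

Set f=λy, z=hλ:
  order 3, 3-stage ⇒ R(z)=1+z+z^2/2+z^3/6
  (e.g. R(-1.79)=-0.14384, |R|=0.14384)

Find x<0 with |R(x)|<1.
x=-1.79: |R|=0.1438
|R(-1.63)|=0.0233 |R(-1.25)|=0.2057 |R(-1.01)|=0.3283
Bisect:
  x_lo=-2.9340 |R|=1.8393  x_hi=-0.2907 |R|=0.7475
  mid=-1.61232 |R|=0.01109 →hi
  mid=-2.27316 |R|=0.64720 →hi
  mid=-2.60358 |R|=1.15571 →lo
  mid=-2.43837 |R|=0.88182 →hi
  mid=-2.52097 |R|=1.01358 →lo
  mid=-2.47967 |R|=0.94644 →hi
  mid=-2.50032 |R|=0.97969 →hi
  mid=-2.51065 |R|=0.99655 →hi
  mid=-2.51581 |R|=1.00504 →lo
  mid=-2.51323 |R|=1.00079 →lo
  ...
  [-2.51290,-2.51274] ⇒ x*=-2.5127
Stable set (-2.5127, 0).

(-2.5127,0); λ=-10 ⇒ h* = 0.2513.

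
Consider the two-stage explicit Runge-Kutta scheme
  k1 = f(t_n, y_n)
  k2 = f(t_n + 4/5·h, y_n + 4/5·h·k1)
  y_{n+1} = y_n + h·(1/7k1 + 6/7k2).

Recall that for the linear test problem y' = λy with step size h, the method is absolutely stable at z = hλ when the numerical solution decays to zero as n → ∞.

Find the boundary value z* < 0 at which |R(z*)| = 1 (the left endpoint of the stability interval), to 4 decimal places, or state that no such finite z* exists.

On y'=λy, z=hλ:
  k1=λy_n ⇒ h·k1=z·y_n;  k2=λ(1+4/5z)y_n ⇒ h·k2=z(1+4/5z)y_n
  y_{n+1}/y_n = 1 + 1/7z + 6/7z(1+4/5z) = 1 + z + 24/35z²
  R(z) = 1 + z + 24/35z².

Find x<0 with |R(x)|<1.
x=-0.58: |R|=0.6507
R=1: x+24/35x²=0 ⇒ x=−35/24=-1.4583; min R=1−1/(4·24/35)=0.6354>−1
Confirm numerically:
  x=-0.987: |R|=0.68100 <1
  x=-0.963: |R|=0.67291 <1
  x=-0.809: |R|=0.63979 <1
  x=-0.732: |R|=0.63542 <1
  x=-1.991: |R|=1.72723 >1
  x=-1.711: |R|=1.29644 >1
So |R|<1 on (-1.4583, 0).

left endpoint -1.4583.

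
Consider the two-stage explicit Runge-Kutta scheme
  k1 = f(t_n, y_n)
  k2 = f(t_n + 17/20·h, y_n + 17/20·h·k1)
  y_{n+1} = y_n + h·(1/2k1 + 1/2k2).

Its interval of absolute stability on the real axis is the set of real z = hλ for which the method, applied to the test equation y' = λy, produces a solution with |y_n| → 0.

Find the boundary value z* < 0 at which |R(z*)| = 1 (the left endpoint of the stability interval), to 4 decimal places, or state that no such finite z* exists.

Test eqn y'=λy, z=hλ:
  k1=λy_n ⇒ h·k1=z·y_n;  k2=λ(1+17/20z)y_n ⇒ h·k2=z(1+17/20z)y_n
  y_{n+1}/y_n = 1 + 1/2z + 1/2z(1+17/20z) = 1 + z + 17/40z²
  ⇒ R(z) = 1 + z + 17/40z².

Need |R(x)|<1, x<0.
x=-1.57: |R|=0.4776
R=1: x+17/40x²=0 ⇒ x=−40/17=-2.3529; min R=1−1/(4·17/40)=0.4118>−1
Confirm numerically:
  x=-1.896: |R|=0.63180 <1
  x=-1.522: |R|=0.46251 <1
  x=-1.134: |R|=0.41253 <1
  x=-2.784: |R|=1.51003 >1
  x=-2.741: |R|=1.45206 >1
  x=-2.616: |R|=1.29247 >1
Interval (-2.3529, 0).

z* = -2.3529.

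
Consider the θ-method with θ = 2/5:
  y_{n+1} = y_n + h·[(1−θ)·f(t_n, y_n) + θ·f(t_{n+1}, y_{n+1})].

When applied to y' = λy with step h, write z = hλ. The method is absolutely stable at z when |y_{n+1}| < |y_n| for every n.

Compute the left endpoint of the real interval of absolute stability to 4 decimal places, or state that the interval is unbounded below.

left endpoint -10.0000.

Set f=λy, z=hλ:
  y_{n+1} = y_n + z·[3/5·y_n + 2/5·y_{n+1}] ⇒ (1 − 2/5z)y_{n+1} = (1 + 3/5z)y_n
  ⇒ R(z) = (1 + 3/5z)/(1 − 2/5z).

Need |R(x)|<1, x<0.
x=-1.24: |R|=0.1711
R=−1: 1+3/5x = −1+2/5x ⇒ -1/5x=2 ⇒ x=2/(-1/5)=-10.0000
Confirm numerically:
  x=-9.424: |R|=0.97585 <1
  x=-8.268: |R|=0.91958 <1
  x=-6.950: |R|=0.83862 <1
  x=-6.508: |R|=0.80617 <1
  x=-10.376: |R|=1.01460 >1
  x=-10.289: |R|=1.01130 >1
  x=-10.287: |R|=1.01122 >1
Stable set (-10.0000, 0).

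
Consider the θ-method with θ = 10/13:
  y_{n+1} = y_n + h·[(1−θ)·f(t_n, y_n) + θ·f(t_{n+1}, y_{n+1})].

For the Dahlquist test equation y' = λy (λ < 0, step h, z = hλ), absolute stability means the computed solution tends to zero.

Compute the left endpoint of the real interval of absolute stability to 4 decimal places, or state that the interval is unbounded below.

Set f=λy, z=hλ:
  y_{n+1} = y_n + z·[3/13·y_n + 10/13·y_{n+1}] ⇒ (1 − 10/13z)y_{n+1} = (1 + 3/13z)y_n
  R(z) = (1 + 3/13z)/(1 − 10/13z).

Need |R(x)|<1, x<0.
x=-0.91: |R|=0.4647
x=-2: |R|=0.2121
x=-10: |R|=0.1504
x=-100: |R|=0.2833
θ=10/13≥1/2 ⇒ |1+3/13x|<|1−10/13x| ∀x<0 ⇒ stable on all of ℝ⁻.

(−∞, 0) — no finite endpoint.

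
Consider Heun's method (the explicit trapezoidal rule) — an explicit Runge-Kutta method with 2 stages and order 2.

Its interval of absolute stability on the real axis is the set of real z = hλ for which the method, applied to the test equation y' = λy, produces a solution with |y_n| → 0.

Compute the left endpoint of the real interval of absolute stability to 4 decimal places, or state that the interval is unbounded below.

With y'=λy (z=hλ):
  order 2, 2-stage ⇒ R(z)=1+z+z^2/2
  (e.g. R(-0.91)=0.50405, |R|=0.50405)

Find x<0 with |R(x)|<1.
x=-0.91: |R|=0.5041
|R(-1.8)|=0.8200 |R(-1.12)|=0.5072 |R(-1.09)|=0.5040
Bisect:
  x_lo=-2.3613 |R|=1.4265  x_hi=-0.3137 |R|=0.7355
  mid=-1.33746 |R|=0.55694 →hi
  mid=-1.84936 |R|=0.86071 →hi
  mid=-2.10531 |R|=1.11086 →lo
  mid=-1.97734 |R|=0.97759 →hi
  mid=-2.04132 |R|=1.04218 →lo
  mid=-2.00933 |R|=1.00937 →lo
  mid=-1.99333 |R|=0.99336 →hi
  mid=-2.00133 |R|=1.00133 →lo
  mid=-1.99733 |R|=0.99734 →hi
  mid=-1.99933 |R|=0.99933 →hi
  ...
  [-2.00008,-1.99996] ⇒ x*=-2.0000
Stable set (-2.0000, 0).

left endpoint -2.0000.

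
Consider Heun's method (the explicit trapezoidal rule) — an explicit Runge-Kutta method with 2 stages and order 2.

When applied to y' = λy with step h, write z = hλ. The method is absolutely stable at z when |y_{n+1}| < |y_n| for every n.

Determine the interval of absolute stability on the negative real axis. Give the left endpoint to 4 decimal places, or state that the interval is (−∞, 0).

z∈(-2.0000,0).

Test eqn y'=λy, z=hλ:
  order 2, 2-stage ⇒ R(z)=1+z+z^2/2
  (e.g. R(-1.75)=0.78125, |R|=0.78125)

Need |R(x)|<1, x<0.
x=-1.75: |R|=0.7812
|R(-2.17)|=1.1845 |R(-2.12)|=1.1272 |R(-0.51)|=0.6200
Bisect:
  x_lo=-2.3959 |R|=1.4742  x_hi=-0.1792 |R|=0.8368
  mid=-1.28755 |R|=0.54134 →hi
  mid=-1.84171 |R|=0.85424 →hi
  mid=-2.11879 |R|=1.12585 →lo
  mid=-1.98025 |R|=0.98044 →hi
  mid=-2.04952 |R|=1.05075 →lo
  mid=-2.01488 |R|=1.01500 →lo
  mid=-1.99757 |R|=0.99757 →hi
  mid=-2.00623 |R|=1.00625 →lo
  ...
  [-2.00000,-1.99987] ⇒ x*=-2.0000
Stable set (-2.0000, 0).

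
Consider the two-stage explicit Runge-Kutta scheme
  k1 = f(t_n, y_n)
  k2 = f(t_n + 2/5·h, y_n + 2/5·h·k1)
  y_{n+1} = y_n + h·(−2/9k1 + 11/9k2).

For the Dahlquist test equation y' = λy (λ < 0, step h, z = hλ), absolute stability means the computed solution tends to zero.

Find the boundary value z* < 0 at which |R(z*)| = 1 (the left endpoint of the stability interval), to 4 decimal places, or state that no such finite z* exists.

z* = -2.0455.

Set f=λy, z=hλ:
  k1=λy_n ⇒ h·k1=z·y_n;  k2=λ(1+2/5z)y_n ⇒ h·k2=z(1+2/5z)y_n
  y_{n+1}/y_n = 1 − 2/9z + 11/9z(1+2/5z) = 1 + z + 22/45z²
  R(z) = 1 + z + 22/45z².

Find x<0 with |R(x)|<1.
x=-1.13: |R|=0.4943
R=1: x+22/45x²=0 ⇒ x=−45/22=-2.0455; min R=1−1/(4·22/45)=0.4886>−1
Confirm numerically:
  x=-1.613: |R|=0.65898 <1
  x=-1.602: |R|=0.65269 <1
  x=-1.160: |R|=0.49785 <1
  x=-2.534: |R|=1.60523 >1
  x=-2.305: |R|=1.29248 >1
So |R|<1 on (-2.0455, 0).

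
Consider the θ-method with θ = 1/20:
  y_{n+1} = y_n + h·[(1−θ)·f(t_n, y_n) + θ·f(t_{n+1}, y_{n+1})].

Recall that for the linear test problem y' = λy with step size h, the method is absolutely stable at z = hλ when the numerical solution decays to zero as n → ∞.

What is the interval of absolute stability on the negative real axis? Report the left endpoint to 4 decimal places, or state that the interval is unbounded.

With y'=λy (z=hλ):
  y_{n+1} = y_n + z·[19/20·y_n + 1/20·y_{n+1}] ⇒ (1 − 1/20z)y_{n+1} = (1 + 19/20z)y_n
  R(z) = (1 + 19/20z)/(1 − 1/20z).

Boundary: |R(x)|=1, x<0.
x=-0.85: |R|=0.1847
R=−1: 1+19/20x = −1+1/20x ⇒ -9/10x=2 ⇒ x=2/(-9/10)=-2.2222
Confirm numerically:
  x=-2.033: |R|=0.84541 <1
  x=-1.454: |R|=0.35546 <1
  x=-1.099: |R|=0.04176 <1
  x=-2.564: |R|=1.27265 >1
  x=-2.292: |R|=1.05634 >1
Stable set (-2.2222, 0).

(-2.2222, 0).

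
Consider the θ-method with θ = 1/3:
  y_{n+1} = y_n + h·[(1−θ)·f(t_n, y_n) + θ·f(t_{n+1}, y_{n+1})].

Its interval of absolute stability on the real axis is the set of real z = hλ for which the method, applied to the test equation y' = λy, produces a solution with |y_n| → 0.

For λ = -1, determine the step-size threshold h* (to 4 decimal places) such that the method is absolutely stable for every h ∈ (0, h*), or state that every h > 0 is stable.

(-6.0000,0); λ=-1 ⇒ h* = (6)/1 = 6.0000.

Test eqn y'=λy, z=hλ:
  y_{n+1} = y_n + z·[2/3·y_n + 1/3·y_{n+1}] ⇒ (1 − 1/3z)y_{n+1} = (1 + 2/3z)y_n
  Hence R(z) = (1 + 2/3z)/(1 − 1/3z).

Find x<0 with |R(x)|<1.
x=-1.66: |R|=0.0687
R=−1: 1+2/3x = −1+1/3x ⇒ -1/3x=2 ⇒ x=2/(-1/3)=-6.0000
Confirm numerically:
  x=-4.493: |R|=0.79888 <1
  x=-4.329: |R|=0.77200 <1
  x=-3.360: |R|=0.58491 <1
  x=-6.277: |R|=1.02986 >1
  x=-6.204: |R|=1.02216 >1
  x=-6.090: |R|=1.00990 >1
Stable set (-6.0000, 0).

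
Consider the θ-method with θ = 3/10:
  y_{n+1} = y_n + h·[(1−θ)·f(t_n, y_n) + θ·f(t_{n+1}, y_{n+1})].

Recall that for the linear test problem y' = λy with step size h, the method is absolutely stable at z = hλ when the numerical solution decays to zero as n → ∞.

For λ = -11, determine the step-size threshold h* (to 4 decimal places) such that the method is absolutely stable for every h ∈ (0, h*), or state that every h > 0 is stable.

With y'=λy (z=hλ):
  y_{n+1} = y_n + z·[7/10·y_n + 3/10·y_{n+1}] ⇒ (1 − 3/10z)y_{n+1} = (1 + 7/10z)y_n
  R(z) = (1 + 7/10z)/(1 − 3/10z).

Solve |R(x)|<1 on ℝ⁻.
x=-1.03: |R|=0.2131
R=−1: 1+7/10x = −1+3/10x ⇒ -2/5x=2 ⇒ x=2/(-2/5)=-5.0000
Confirm numerically:
  x=-4.196: |R|=0.85762 <1
  x=-2.765: |R|=0.51134 <1
  x=-2.016: |R|=0.25623 <1
  x=-5.479: |R|=1.07247 >1
  x=-5.059: |R|=1.00937 >1
So |R|<1 on (-5.0000, 0).

(-5.0000,0); λ=-11 ⇒ h* = (5)/11 = 0.4545.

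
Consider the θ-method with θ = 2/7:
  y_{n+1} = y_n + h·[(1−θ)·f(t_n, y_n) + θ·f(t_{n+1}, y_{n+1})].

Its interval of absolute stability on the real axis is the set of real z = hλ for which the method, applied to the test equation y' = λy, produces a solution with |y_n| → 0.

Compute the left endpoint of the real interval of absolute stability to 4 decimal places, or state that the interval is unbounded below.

Test eqn y'=λy, z=hλ:
  y_{n+1} = y_n + z·[5/7·y_n + 2/7·y_{n+1}] ⇒ (1 − 2/7z)y_{n+1} = (1 + 5/7z)y_n
  so R(z) = (1 + 5/7z)/(1 − 2/7z).

Need |R(x)|<1, x<0.
x=-0.55: |R|=0.5247
R=−1: 1+5/7x = −1+2/7x ⇒ -3/7x=2 ⇒ x=2/(-3/7)=-4.6667
Confirm numerically:
  x=-4.246: |R|=0.91854 <1
  x=-4.015: |R|=0.86993 <1
  x=-3.287: |R|=0.69508 <1
  x=-2.268: |R|=0.37621 <1
  x=-5.164: |R|=1.08610 >1
  x=-4.946: |R|=1.04961 >1
  x=-4.813: |R|=1.02640 >1
So |R|<1 on (-4.6667, 0).

z* = -4.6667.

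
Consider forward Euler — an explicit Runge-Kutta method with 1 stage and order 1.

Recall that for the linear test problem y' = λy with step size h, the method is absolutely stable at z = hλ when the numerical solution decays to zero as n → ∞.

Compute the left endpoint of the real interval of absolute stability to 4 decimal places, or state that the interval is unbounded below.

left endpoint -2.0000.

With y'=λy (z=hλ):
  order 1, 1-stage ⇒ R(z)=1+z
  (e.g. R(-1.43)=-0.43000, |R|=0.43000)

Find x<0 with |R(x)|<1.
x=-1.43: |R|=0.4300
|R(-1.24)|=0.2400 |R(-0.77)|=0.2300 |R(-0.65)|=0.3500
Bisect:
  x_lo=-2.6343 |R|=1.6343  x_hi=-0.3163 |R|=0.6837
  mid=-1.47530 |R|=0.47530 →hi
  mid=-2.05478 |R|=1.05478 →lo
  mid=-1.76504 |R|=0.76504 →hi
  mid=-1.90991 |R|=0.90991 →hi
  mid=-1.98235 |R|=0.98235 →hi
  mid=-2.01857 |R|=1.01857 →lo
  mid=-2.00046 |R|=1.00046 →lo
  mid=-1.99140 |R|=0.99140 →hi
  ...
  [-2.00003,-1.99989] ⇒ x*=-2.0000
Interval (-2.0000, 0).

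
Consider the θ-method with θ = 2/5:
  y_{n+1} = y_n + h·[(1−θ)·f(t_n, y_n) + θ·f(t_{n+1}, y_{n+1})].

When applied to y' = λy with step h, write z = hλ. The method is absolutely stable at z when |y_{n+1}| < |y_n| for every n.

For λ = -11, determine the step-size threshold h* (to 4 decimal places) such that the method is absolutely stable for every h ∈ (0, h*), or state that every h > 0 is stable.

On y'=λy, z=hλ:
  y_{n+1} = y_n + z·[3/5·y_n + 2/5·y_{n+1}] ⇒ (1 − 2/5z)y_{n+1} = (1 + 3/5z)y_n
  so R(z) = (1 + 3/5z)/(1 − 2/5z).

Boundary: |R(x)|=1, x<0.
x=-0.56: |R|=0.5425
R=−1: 1+3/5x = −1+2/5x ⇒ -1/5x=2 ⇒ x=2/(-1/5)=-10.0000
Confirm numerically:
  x=-9.732: |R|=0.98905 <1
  x=-8.619: |R|=0.93790 <1
  x=-7.186: |R|=0.85474 <1
  x=-5.449: |R|=0.71374 <1
  x=-10.586: |R|=1.02239 >1
  x=-10.333: |R|=1.01297 >1
  x=-10.132: |R|=1.00522 >1
So |R|<1 on (-10.0000, 0).

(-10.0000,0); λ=-11 ⇒ h* = (10)/11 = 0.9091.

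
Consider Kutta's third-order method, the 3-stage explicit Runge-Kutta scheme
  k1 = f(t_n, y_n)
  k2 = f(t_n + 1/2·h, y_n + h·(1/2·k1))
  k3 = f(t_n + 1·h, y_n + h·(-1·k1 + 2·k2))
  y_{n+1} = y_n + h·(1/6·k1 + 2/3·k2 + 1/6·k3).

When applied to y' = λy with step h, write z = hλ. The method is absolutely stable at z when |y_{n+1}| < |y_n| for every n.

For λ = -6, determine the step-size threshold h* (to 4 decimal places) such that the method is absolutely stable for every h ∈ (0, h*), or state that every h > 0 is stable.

(-2.5127,0); λ=-6 ⇒ h* = 0.4188.

Set f=λy, z=hλ:
  order 3, 3-stage ⇒ R(z)=1+z+z^2/2+z^3/6
  (e.g. R(-0.72)=0.47699, |R|=0.47699)

Solve |R(x)|<1 on ℝ⁻.
x=-0.72: |R|=0.4770
|R(-2.66)|=1.2590 |R(-2.09)|=0.4275 |R(-0.73)|=0.4716
Bisect:
  x_lo=-2.9190 |R|=1.8039  x_hi=-0.3340 |R|=0.7156
  mid=-1.62646 |R|=0.02087 →hi
  mid=-2.27271 |R|=0.64661 →hi
  mid=-2.59584 |R|=1.14193 →lo
  mid=-2.43427 |R|=0.87555 →hi
  mid=-2.51505 |R|=1.00380 →lo
  mid=-2.47466 |R|=0.93847 →hi
  mid=-2.49486 |R|=0.97083 →hi
  mid=-2.50496 |R|=0.98724 →hi
  ...
  [-2.51285,-2.51269] ⇒ x*=-2.5127
So |R|<1 on (-2.5127, 0).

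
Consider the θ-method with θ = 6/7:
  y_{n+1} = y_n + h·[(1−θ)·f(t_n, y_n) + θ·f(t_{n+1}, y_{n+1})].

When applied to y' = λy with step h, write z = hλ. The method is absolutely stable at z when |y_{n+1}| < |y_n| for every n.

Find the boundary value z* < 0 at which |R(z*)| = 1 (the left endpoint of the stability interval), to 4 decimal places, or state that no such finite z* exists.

Test eqn y'=λy, z=hλ:
  y_{n+1} = y_n + z·[1/7·y_n + 6/7·y_{n+1}] ⇒ (1 − 6/7z)y_{n+1} = (1 + 1/7z)y_n
  ⇒ R(z) = (1 + 1/7z)/(1 − 6/7z).

Boundary: |R(x)|=1, x<0.
x=-1.52: |R|=0.3400
x=-2: |R|=0.2632
x=-10: |R|=0.0448
x=-100: |R|=0.1532
θ=6/7≥1/2 ⇒ |1+1/7x|<|1−6/7x| ∀x<0 ⇒ interval (−∞,0).

(−∞, 0) — no finite endpoint.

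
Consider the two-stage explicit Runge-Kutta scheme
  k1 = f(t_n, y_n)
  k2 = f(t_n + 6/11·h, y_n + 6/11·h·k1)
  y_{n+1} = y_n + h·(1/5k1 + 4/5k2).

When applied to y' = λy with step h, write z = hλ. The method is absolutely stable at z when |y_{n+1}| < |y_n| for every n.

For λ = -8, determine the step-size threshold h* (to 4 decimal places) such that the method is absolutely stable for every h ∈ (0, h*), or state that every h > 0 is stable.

(-2.2917,0); λ=-8 ⇒ h* = (55/24)/8 = 0.2865.

With y'=λy (z=hλ):
  k1=λy_n ⇒ h·k1=z·y_n;  k2=λ(1+6/11z)y_n ⇒ h·k2=z(1+6/11z)y_n
  y_{n+1}/y_n = 1 + 1/5z + 4/5z(1+6/11z) = 1 + z + 24/55z²
  R(z) = 1 + z + 24/55z².

Boundary: |R(x)|=1, x<0.
x=-1.54: |R|=0.4949
R=1: x+24/55x²=0 ⇒ x=−55/24=-2.2917; min R=1−1/(4·24/55)=0.4271>−1
Confirm numerically:
  x=-2.206: |R|=0.91754 <1
  x=-1.945: |R|=0.70577 <1
  x=-1.483: |R|=0.47669 <1
  x=-1.253: |R|=0.43209 <1
  x=-2.821: |R|=1.65160 >1
  x=-2.515: |R|=1.24510 >1
  x=-2.347: |R|=1.05667 >1
So |R|<1 on (-2.2917, 0).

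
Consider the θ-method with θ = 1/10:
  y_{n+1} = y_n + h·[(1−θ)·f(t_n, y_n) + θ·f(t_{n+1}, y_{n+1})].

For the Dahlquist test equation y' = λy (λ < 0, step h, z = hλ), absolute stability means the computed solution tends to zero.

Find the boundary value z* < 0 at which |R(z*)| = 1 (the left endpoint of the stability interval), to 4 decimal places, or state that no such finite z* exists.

Set f=λy, z=hλ:
  y_{n+1} = y_n + z·[9/10·y_n + 1/10·y_{n+1}] ⇒ (1 − 1/10z)y_{n+1} = (1 + 9/10z)y_n
  ⇒ R(z) = (1 + 9/10z)/(1 − 1/10z).

Need |R(x)|<1, x<0.
x=-0.7: |R|=0.3458
R=−1: 1+9/10x = −1+1/10x ⇒ -4/5x=2 ⇒ x=2/(-4/5)=-2.5000
Confirm numerically:
  x=-2.147: |R|=0.76751 <1
  x=-1.584: |R|=0.36740 <1
  x=-1.065: |R|=0.03751 <1
  x=-2.943: |R|=1.27382 >1
  x=-2.939: |R|=1.27143 >1
  x=-2.591: |R|=1.05782 >1
Stable set (-2.5000, 0).

left endpoint -2.5000.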